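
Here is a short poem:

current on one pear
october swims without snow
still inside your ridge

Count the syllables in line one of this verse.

Line one: "current on one pear": 2+1+1+1 = 5

5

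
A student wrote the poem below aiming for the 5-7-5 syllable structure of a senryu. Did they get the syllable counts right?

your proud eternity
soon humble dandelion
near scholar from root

No

Line 1: your (1), proud (1), eternity (4) → 6 (expected 5)
Line 2: soon (1), humble (2), dandelion (4) → 7 ✓
Line 3: near (1), scholar (2), from (1), root (1) → 5 ✓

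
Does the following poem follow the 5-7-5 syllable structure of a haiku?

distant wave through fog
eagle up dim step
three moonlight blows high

Line 1: distant (2), wave (1), through (1), fog (1) → 5 ✓
Line 2: eagle (2), up (1), dim (1), step (1) → 5 (expected 7)
Line 3: three (1), moonlight (2), blows (1), high (1) → 5 ✓

No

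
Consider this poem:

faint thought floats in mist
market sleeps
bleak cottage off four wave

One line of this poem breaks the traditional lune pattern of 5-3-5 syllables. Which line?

The third line

Line 1: faint (1), thought (1), floats (1), in (1), mist (1) → 5 ✓
Line 2: market (2), sleeps (1) → 3 ✓
Line 3: bleak (1), cottage (2), off (1), four (1), wave (1) → 6 (expected 5)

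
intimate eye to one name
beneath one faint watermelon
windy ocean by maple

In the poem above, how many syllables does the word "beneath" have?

"beneath" has 2 syllables.

2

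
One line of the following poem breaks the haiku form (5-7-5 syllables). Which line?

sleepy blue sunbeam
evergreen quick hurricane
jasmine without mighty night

Line 1: sleepy(2) + blue(1) + sunbeam(2) = 5 ✓
Line 2: evergreen(3) + quick(1) + hurricane(3) = 7 ✓
Line 3: jasmine(2) + without(2) + mighty(2) + night(1) = 7 (expected 5)

The third line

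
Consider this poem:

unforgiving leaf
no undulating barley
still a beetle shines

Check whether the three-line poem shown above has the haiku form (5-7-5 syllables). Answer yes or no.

Yes

Line 1: "unforgiving leaf": 4+1 = 5 ✓
Line 2: "no undulating barley": 1+4+2 = 7 ✓
Line 3: "still a beetle shines": 1+1+2+1 = 5 ✓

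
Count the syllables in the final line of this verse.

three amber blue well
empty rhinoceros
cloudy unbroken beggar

The final line: "cloudy unbroken beggar": 2+3+2 = 7

7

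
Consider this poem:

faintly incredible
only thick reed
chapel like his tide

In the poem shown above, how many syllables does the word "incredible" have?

4

"incredible" has 4 syllables.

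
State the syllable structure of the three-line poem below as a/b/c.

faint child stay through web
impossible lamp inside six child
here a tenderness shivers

5/9/7

Line 1: faint(1) + child(1) + stay(1) + through(1) + web(1) = 5
Line 2: impossible(4) + lamp(1) + inside(2) + six(1) + child(1) = 9
Line 3: here(1) + a(1) + tenderness(3) + shivers(2) = 7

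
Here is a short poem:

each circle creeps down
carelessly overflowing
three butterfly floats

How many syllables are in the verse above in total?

Line 1: each (1), circle (2), creeps (1), down (1) → 5
Line 2: carelessly (3), overflowing (4) → 7
Line 3: three (1), butterfly (3), floats (1) → 5
Total: 5 + 7 + 5 = 17

17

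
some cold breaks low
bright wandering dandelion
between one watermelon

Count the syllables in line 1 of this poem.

Line 1: some(1) + cold(1) + breaks(1) + low(1) = 4

4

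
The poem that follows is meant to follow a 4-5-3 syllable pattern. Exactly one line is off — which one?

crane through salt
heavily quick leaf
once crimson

Line 1

Line 1: crane (1), through (1), salt (1) → 3 (expected 4)
Line 2: heavily (3), quick (1), leaf (1) → 5 ✓
Line 3: once (1), crimson (2) → 3 ✓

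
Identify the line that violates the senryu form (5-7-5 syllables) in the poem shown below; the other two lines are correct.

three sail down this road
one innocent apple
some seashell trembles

Line 1: three (1), sail (1), down (1), this (1), road (1) → 5 ✓
Line 2: one (1), innocent (3), apple (2) → 6 (expected 7)
Line 3: some (1), seashell (2), trembles (2) → 5 ✓

The second line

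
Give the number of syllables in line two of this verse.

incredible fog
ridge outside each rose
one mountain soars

5

Line two: "ridge outside each rose": 1+2+1+1 = 5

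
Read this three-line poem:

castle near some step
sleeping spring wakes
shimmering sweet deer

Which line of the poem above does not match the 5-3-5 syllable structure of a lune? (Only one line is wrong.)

Line 1: castle(2) + near(1) + some(1) + step(1) = 5 ✓
Line 2: sleeping(2) + spring(1) + wakes(1) = 4 (expected 3)
Line 3: shimmering(3) + sweet(1) + deer(1) = 5 ✓

The second line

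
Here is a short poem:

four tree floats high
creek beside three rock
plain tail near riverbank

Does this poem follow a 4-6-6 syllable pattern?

Line 1: four (1), tree (1), floats (1), high (1) → 4 ✓
Line 2: creek (1), beside (2), three (1), rock (1) → 5 (expected 6)
Line 3: plain (1), tail (1), near (1), riverbank (3) → 6 ✓

No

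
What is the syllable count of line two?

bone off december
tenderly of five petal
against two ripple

7

Line two: tenderly (3), of (1), five (1), petal (2) → 7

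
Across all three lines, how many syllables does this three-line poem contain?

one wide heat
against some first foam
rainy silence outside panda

16

Line 1: one(1) + wide(1) + heat(1) = 3
Line 2: against(2) + some(1) + first(1) + foam(1) = 5
Line 3: rainy(2) + silence(2) + outside(2) + panda(2) = 8
Total: 3 + 5 + 8 = 16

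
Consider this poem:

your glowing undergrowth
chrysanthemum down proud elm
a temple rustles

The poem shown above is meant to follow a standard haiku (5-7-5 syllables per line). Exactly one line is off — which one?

The first line

Line 1: your (1), glowing (2), undergrowth (3) → 6 (expected 5)
Line 2: chrysanthemum (4), down (1), proud (1), elm (1) → 7 ✓
Line 3: a (1), temple (2), rustles (2) → 5 ✓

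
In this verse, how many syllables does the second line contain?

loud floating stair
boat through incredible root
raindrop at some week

The second line: boat(1) + through(1) + incredible(4) + root(1) = 7

7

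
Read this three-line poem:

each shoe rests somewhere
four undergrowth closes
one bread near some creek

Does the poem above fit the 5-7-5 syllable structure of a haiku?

Line 1: each(1) + shoe(1) + rests(1) + somewhere(2) = 5 ✓
Line 2: four(1) + undergrowth(3) + closes(2) = 6 (expected 7)
Line 3: one(1) + bread(1) + near(1) + some(1) + creek(1) = 5 ✓

No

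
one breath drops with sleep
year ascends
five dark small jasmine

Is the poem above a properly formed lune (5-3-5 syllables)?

Line 1: one(1) + breath(1) + drops(1) + with(1) + sleep(1) = 5 ✓
Line 2: year(1) + ascends(2) = 3 ✓
Line 3: five(1) + dark(1) + small(1) + jasmine(2) = 5 ✓

Yes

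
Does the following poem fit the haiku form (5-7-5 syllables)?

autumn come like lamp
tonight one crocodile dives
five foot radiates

Yes

Line 1: "autumn come like lamp": 2+1+1+1 = 5 ✓
Line 2: "tonight one crocodile dives": 2+1+3+1 = 7 ✓
Line 3: "five foot radiates": 1+1+3 = 5 ✓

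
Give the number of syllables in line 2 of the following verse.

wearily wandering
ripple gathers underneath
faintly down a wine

Line 2: "ripple gathers underneath": 2+2+3 = 7

7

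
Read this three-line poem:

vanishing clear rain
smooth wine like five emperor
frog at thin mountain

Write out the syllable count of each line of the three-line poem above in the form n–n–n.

Line 1: vanishing (3), clear (1), rain (1) → 5
Line 2: smooth (1), wine (1), like (1), five (1), emperor (3) → 7
Line 3: frog (1), at (1), thin (1), mountain (2) → 5

5–7–5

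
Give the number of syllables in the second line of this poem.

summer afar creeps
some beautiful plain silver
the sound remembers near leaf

The second line: some(1) + beautiful(3) + plain(1) + silver(2) = 7

7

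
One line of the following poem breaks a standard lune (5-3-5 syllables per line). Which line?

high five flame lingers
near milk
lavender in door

Line 2

Line 1: high (1), five (1), flame (1), lingers (2) → 5 ✓
Line 2: near (1), milk (1) → 2 (expected 3)
Line 3: lavender (3), in (1), door (1) → 5 ✓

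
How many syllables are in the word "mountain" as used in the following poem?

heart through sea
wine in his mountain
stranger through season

2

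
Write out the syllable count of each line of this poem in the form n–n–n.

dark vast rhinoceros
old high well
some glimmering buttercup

6–3–7

Line 1: dark (1), vast (1), rhinoceros (4) → 6
Line 2: old (1), high (1), well (1) → 3
Line 3: some (1), glimmering (3), buttercup (3) → 7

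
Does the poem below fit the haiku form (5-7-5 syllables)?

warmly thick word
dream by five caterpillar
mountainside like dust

No

Line 1: warmly (2), thick (1), word (1) → 4 (expected 5)
Line 2: dream (1), by (1), five (1), caterpillar (4) → 7 ✓
Line 3: mountainside (3), like (1), dust (1) → 5 ✓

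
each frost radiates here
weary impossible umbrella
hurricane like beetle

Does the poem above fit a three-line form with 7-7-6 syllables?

No

Line 1: "each frost radiates here": 1+1+3+1 = 6 (expected 7)
Line 2: "weary impossible umbrella": 2+4+3 = 9 (expected 7)
Line 3: "hurricane like beetle": 3+1+2 = 6 ✓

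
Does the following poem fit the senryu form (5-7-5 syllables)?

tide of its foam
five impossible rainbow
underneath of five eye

No

Line 1: tide(1) + of(1) + its(1) + foam(1) = 4 (expected 5)
Line 2: five(1) + impossible(4) + rainbow(2) = 7 ✓
Line 3: underneath(3) + of(1) + five(1) + eye(1) = 6 (expected 5)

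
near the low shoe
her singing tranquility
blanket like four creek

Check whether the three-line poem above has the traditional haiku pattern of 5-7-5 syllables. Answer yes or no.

Line 1: near (1), the (1), low (1), shoe (1) → 4 (expected 5)
Line 2: her (1), singing (2), tranquility (4) → 7 ✓
Line 3: blanket (2), like (1), four (1), creek (1) → 5 ✓

No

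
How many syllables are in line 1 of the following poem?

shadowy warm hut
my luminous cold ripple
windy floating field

5

Line 1: shadowy(3) + warm(1) + hut(1) = 5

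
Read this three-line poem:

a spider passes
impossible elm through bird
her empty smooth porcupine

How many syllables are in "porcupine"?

"porcupine" has 3 syllables.

3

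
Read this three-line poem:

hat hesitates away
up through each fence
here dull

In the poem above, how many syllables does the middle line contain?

4

The middle line: up(1) + through(1) + each(1) + fence(1) = 4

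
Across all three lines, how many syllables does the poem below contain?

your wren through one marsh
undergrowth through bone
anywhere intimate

16

Line 1: your (1), wren (1), through (1), one (1), marsh (1) → 5
Line 2: undergrowth (3), through (1), bone (1) → 5
Line 3: anywhere (3), intimate (3) → 6
Total: 5 + 5 + 6 = 16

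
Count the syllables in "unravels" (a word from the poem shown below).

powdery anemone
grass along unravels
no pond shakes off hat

3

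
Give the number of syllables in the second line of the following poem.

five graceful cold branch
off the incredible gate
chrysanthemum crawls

7

The second line: off (1), the (1), incredible (4), gate (1) → 7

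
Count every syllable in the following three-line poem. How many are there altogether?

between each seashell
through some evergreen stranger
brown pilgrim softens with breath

19

Line 1: between (2), each (1), seashell (2) → 5
Line 2: through (1), some (1), evergreen (3), stranger (2) → 7
Line 3: brown (1), pilgrim (2), softens (2), with (1), breath (1) → 7
Total: 5 + 7 + 7 = 19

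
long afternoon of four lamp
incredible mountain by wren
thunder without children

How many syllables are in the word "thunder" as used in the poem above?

"thunder" has 2 syllables.

2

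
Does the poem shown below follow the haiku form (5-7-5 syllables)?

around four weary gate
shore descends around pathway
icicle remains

No

Line 1: around (2), four (1), weary (2), gate (1) → 6 (expected 5)
Line 2: shore (1), descends (2), around (2), pathway (2) → 7 ✓
Line 3: icicle (3), remains (2) → 5 ✓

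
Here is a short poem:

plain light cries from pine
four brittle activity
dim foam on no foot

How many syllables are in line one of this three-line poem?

5

Line one: "plain light cries from pine": 1+1+1+1+1 = 5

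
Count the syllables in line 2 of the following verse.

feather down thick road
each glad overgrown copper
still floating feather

Line 2: "each glad overgrown copper": 1+1+3+2 = 7

7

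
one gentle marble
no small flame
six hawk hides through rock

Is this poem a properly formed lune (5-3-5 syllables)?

Line 1: one(1) + gentle(2) + marble(2) = 5 ✓
Line 2: no(1) + small(1) + flame(1) = 3 ✓
Line 3: six(1) + hawk(1) + hides(1) + through(1) + rock(1) = 5 ✓

Yes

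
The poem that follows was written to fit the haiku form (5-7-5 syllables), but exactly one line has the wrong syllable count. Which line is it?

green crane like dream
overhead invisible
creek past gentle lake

Line 1

Line 1: "green crane like dream": 1+1+1+1 = 4 (expected 5)
Line 2: "overhead invisible": 3+4 = 7 ✓
Line 3: "creek past gentle lake": 1+1+2+1 = 5 ✓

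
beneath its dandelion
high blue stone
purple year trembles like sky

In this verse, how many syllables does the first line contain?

7

The first line: "beneath its dandelion": 2+1+4 = 7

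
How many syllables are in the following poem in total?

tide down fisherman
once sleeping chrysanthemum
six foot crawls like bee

17

Line 1: tide(1) + down(1) + fisherman(3) = 5
Line 2: once(1) + sleeping(2) + chrysanthemum(4) = 7
Line 3: six(1) + foot(1) + crawls(1) + like(1) + bee(1) = 5
Total: 5 + 7 + 5 = 17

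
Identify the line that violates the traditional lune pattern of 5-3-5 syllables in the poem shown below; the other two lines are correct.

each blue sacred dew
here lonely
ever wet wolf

Line 1: "each blue sacred dew": 1+1+2+1 = 5 ✓
Line 2: "here lonely": 1+2 = 3 ✓
Line 3: "ever wet wolf": 2+1+1 = 4 (expected 5)

The third line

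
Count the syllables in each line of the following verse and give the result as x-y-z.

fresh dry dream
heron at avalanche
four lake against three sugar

3-6-7

Line 1: fresh (1), dry (1), dream (1) → 3
Line 2: heron (2), at (1), avalanche (3) → 6
Line 3: four (1), lake (1), against (2), three (1), sugar (2) → 7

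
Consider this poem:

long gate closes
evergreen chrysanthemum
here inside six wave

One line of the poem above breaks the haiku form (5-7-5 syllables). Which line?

Line 1: long (1), gate (1), closes (2) → 4 (expected 5)
Line 2: evergreen (3), chrysanthemum (4) → 7 ✓
Line 3: here (1), inside (2), six (1), wave (1) → 5 ✓

Line 1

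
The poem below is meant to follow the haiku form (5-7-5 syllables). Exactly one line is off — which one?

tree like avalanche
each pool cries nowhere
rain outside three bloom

The second line

Line 1: tree (1), like (1), avalanche (3) → 5 ✓
Line 2: each (1), pool (1), cries (1), nowhere (2) → 5 (expected 7)
Line 3: rain (1), outside (2), three (1), bloom (1) → 5 ✓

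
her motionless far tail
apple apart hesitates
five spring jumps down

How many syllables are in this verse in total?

17

Line 1: her (1), motionless (3), far (1), tail (1) → 6
Line 2: apple (2), apart (2), hesitates (3) → 7
Line 3: five (1), spring (1), jumps (1), down (1) → 4
Total: 6 + 7 + 4 = 17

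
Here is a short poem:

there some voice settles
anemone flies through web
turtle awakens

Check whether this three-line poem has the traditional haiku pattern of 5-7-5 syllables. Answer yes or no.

Line 1: "there some voice settles": 1+1+1+2 = 5 ✓
Line 2: "anemone flies through web": 4+1+1+1 = 7 ✓
Line 3: "turtle awakens": 2+3 = 5 ✓

Yes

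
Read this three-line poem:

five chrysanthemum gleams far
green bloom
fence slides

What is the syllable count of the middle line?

The middle line: green (1), bloom (1) → 2

2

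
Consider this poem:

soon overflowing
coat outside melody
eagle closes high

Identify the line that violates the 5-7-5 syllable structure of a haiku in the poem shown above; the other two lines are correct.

Line 1: soon(1) + overflowing(4) = 5 ✓
Line 2: coat(1) + outside(2) + melody(3) = 6 (expected 7)
Line 3: eagle(2) + closes(2) + high(1) = 5 ✓

The second line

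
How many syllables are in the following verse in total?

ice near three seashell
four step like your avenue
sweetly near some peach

Line 1: ice(1) + near(1) + three(1) + seashell(2) = 5
Line 2: four(1) + step(1) + like(1) + your(1) + avenue(3) = 7
Line 3: sweetly(2) + near(1) + some(1) + peach(1) = 5
Total: 5 + 7 + 5 = 17

17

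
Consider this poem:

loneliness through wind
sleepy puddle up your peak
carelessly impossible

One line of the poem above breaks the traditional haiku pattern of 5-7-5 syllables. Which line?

The third line

Line 1: "loneliness through wind": 3+1+1 = 5 ✓
Line 2: "sleepy puddle up your peak": 2+2+1+1+1 = 7 ✓
Line 3: "carelessly impossible": 3+4 = 7 (expected 5)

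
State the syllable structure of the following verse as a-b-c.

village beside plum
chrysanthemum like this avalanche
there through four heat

Line 1: village(2) + beside(2) + plum(1) = 5
Line 2: chrysanthemum(4) + like(1) + this(1) + avalanche(3) = 9
Line 3: there(1) + through(1) + four(1) + heat(1) = 4

5-9-4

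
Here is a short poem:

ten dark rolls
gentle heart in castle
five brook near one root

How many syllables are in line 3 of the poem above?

Line 3: five (1), brook (1), near (1), one (1), root (1) → 5

5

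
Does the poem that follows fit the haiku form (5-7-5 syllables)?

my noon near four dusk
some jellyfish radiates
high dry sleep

No

Line 1: "my noon near four dusk": 1+1+1+1+1 = 5 ✓
Line 2: "some jellyfish radiates": 1+3+3 = 7 ✓
Line 3: "high dry sleep": 1+1+1 = 3 (expected 5)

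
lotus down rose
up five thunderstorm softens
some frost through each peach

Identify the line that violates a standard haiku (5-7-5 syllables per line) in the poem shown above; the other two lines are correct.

Line 1

Line 1: lotus (2), down (1), rose (1) → 4 (expected 5)
Line 2: up (1), five (1), thunderstorm (3), softens (2) → 7 ✓
Line 3: some (1), frost (1), through (1), each (1), peach (1) → 5 ✓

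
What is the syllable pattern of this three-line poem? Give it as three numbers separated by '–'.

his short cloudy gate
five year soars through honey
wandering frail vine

Line 1: "his short cloudy gate": 1+1+2+1 = 5
Line 2: "five year soars through honey": 1+1+1+1+2 = 6
Line 3: "wandering frail vine": 3+1+1 = 5

5–6–5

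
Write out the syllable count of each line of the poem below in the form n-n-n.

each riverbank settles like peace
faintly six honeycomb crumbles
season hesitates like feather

8-8-8

Line 1: each(1) + riverbank(3) + settles(2) + like(1) + peace(1) = 8
Line 2: faintly(2) + six(1) + honeycomb(3) + crumbles(2) = 8
Line 3: season(2) + hesitates(3) + like(1) + feather(2) = 8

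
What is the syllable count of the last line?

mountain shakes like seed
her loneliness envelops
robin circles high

The last line: robin(2) + circles(2) + high(1) = 5

5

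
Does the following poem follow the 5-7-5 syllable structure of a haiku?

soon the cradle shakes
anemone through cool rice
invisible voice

Yes

Line 1: "soon the cradle shakes": 1+1+2+1 = 5 ✓
Line 2: "anemone through cool rice": 4+1+1+1 = 7 ✓
Line 3: "invisible voice": 4+1 = 5 ✓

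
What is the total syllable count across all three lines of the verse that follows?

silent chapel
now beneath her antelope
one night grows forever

17

Line 1: "silent chapel": 2+2 = 4
Line 2: "now beneath her antelope": 1+2+1+3 = 7
Line 3: "one night grows forever": 1+1+1+3 = 6
Total: 4 + 7 + 6 = 17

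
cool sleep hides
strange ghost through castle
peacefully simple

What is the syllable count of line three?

5

Line three: peacefully (3), simple (2) → 5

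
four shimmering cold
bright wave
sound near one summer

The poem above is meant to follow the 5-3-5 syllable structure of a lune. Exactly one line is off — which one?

The second line

Line 1: four(1) + shimmering(3) + cold(1) = 5 ✓
Line 2: bright(1) + wave(1) = 2 (expected 3)
Line 3: sound(1) + near(1) + one(1) + summer(2) = 5 ✓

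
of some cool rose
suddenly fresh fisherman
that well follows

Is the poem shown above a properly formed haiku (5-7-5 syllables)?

No

Line 1: of(1) + some(1) + cool(1) + rose(1) = 4 (expected 5)
Line 2: suddenly(3) + fresh(1) + fisherman(3) = 7 ✓
Line 3: that(1) + well(1) + follows(2) = 4 (expected 5)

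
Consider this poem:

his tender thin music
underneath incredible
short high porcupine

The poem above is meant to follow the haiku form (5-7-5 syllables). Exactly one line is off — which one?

Line 1: his(1) + tender(2) + thin(1) + music(2) = 6 (expected 5)
Line 2: underneath(3) + incredible(4) = 7 ✓
Line 3: short(1) + high(1) + porcupine(3) = 5 ✓

The first line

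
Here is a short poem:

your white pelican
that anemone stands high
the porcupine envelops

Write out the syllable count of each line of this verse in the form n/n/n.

Line 1: your(1) + white(1) + pelican(3) = 5
Line 2: that(1) + anemone(4) + stands(1) + high(1) = 7
Line 3: the(1) + porcupine(3) + envelops(3) = 7

5/7/7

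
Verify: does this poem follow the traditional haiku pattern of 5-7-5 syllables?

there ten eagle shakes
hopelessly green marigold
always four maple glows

Line 1: "there ten eagle shakes": 1+1+2+1 = 5 ✓
Line 2: "hopelessly green marigold": 3+1+3 = 7 ✓
Line 3: "always four maple glows": 2+1+2+1 = 6 (expected 5)

No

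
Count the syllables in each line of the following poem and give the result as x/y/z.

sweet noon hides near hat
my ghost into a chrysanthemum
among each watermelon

Line 1: sweet(1) + noon(1) + hides(1) + near(1) + hat(1) = 5
Line 2: my(1) + ghost(1) + into(2) + a(1) + chrysanthemum(4) = 9
Line 3: among(2) + each(1) + watermelon(4) = 7

5/9/7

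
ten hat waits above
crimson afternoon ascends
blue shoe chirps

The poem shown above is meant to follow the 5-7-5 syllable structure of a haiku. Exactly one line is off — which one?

The third line

Line 1: "ten hat waits above": 1+1+1+2 = 5 ✓
Line 2: "crimson afternoon ascends": 2+3+2 = 7 ✓
Line 3: "blue shoe chirps": 1+1+1 = 3 (expected 5)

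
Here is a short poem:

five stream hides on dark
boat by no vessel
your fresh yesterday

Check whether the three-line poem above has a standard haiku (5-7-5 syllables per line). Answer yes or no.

Line 1: "five stream hides on dark": 1+1+1+1+1 = 5 ✓
Line 2: "boat by no vessel": 1+1+1+2 = 5 (expected 7)
Line 3: "your fresh yesterday": 1+1+3 = 5 ✓

No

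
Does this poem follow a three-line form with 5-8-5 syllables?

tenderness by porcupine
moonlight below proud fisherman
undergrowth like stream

No

Line 1: tenderness(3) + by(1) + porcupine(3) = 7 (expected 5)
Line 2: moonlight(2) + below(2) + proud(1) + fisherman(3) = 8 ✓
Line 3: undergrowth(3) + like(1) + stream(1) = 5 ✓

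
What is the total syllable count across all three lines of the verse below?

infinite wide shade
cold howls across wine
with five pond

13

Line 1: infinite (3), wide (1), shade (1) → 5
Line 2: cold (1), howls (1), across (2), wine (1) → 5
Line 3: with (1), five (1), pond (1) → 3
Total: 5 + 5 + 3 = 13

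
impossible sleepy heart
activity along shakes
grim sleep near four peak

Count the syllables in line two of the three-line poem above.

Line two: activity(4) + along(2) + shakes(1) = 7

7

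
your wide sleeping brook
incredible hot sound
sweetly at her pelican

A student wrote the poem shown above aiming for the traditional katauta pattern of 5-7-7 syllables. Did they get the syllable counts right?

Line 1: your(1) + wide(1) + sleeping(2) + brook(1) = 5 ✓
Line 2: incredible(4) + hot(1) + sound(1) = 6 (expected 7)
Line 3: sweetly(2) + at(1) + her(1) + pelican(3) = 7 ✓

No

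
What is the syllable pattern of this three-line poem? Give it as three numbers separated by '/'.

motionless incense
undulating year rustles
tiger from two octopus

5/7/7

Line 1: motionless (3), incense (2) → 5
Line 2: undulating (4), year (1), rustles (2) → 7
Line 3: tiger (2), from (1), two (1), octopus (3) → 7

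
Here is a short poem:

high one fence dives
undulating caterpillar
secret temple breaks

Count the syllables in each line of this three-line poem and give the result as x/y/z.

Line 1: "high one fence dives": 1+1+1+1 = 4
Line 2: "undulating caterpillar": 4+4 = 8
Line 3: "secret temple breaks": 2+2+1 = 5

4/8/5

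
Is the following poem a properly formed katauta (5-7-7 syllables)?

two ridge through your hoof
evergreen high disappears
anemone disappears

Line 1: two (1), ridge (1), through (1), your (1), hoof (1) → 5 ✓
Line 2: evergreen (3), high (1), disappears (3) → 7 ✓
Line 3: anemone (4), disappears (3) → 7 ✓

Yes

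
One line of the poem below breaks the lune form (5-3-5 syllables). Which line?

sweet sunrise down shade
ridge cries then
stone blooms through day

Line 1: sweet(1) + sunrise(2) + down(1) + shade(1) = 5 ✓
Line 2: ridge(1) + cries(1) + then(1) = 3 ✓
Line 3: stone(1) + blooms(1) + through(1) + day(1) = 4 (expected 5)

The third line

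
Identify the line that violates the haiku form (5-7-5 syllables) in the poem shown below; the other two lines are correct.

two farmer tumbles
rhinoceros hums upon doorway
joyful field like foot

Line 2

Line 1: two (1), farmer (2), tumbles (2) → 5 ✓
Line 2: rhinoceros (4), hums (1), upon (2), doorway (2) → 9 (expected 7)
Line 3: joyful (2), field (1), like (1), foot (1) → 5 ✓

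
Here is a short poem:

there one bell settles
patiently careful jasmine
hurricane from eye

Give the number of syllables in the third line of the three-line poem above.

The third line: hurricane (3), from (1), eye (1) → 5

5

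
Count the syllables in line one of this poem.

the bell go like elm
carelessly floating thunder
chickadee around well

Line one: "the bell go like elm": 1+1+1+1+1 = 5

5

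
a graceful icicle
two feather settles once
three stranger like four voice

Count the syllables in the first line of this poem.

6

The first line: a (1), graceful (2), icicle (3) → 6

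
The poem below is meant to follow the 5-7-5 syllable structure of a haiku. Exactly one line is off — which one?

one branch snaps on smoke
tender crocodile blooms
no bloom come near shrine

Line 2

Line 1: one(1) + branch(1) + snaps(1) + on(1) + smoke(1) = 5 ✓
Line 2: tender(2) + crocodile(3) + blooms(1) = 6 (expected 7)
Line 3: no(1) + bloom(1) + come(1) + near(1) + shrine(1) = 5 ✓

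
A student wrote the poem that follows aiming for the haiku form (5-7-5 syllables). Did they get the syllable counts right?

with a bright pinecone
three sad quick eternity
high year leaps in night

Line 1: with(1) + a(1) + bright(1) + pinecone(2) = 5 ✓
Line 2: three(1) + sad(1) + quick(1) + eternity(4) = 7 ✓
Line 3: high(1) + year(1) + leaps(1) + in(1) + night(1) = 5 ✓

Yes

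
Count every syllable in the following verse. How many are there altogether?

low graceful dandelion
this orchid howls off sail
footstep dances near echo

20

Line 1: low(1) + graceful(2) + dandelion(4) = 7
Line 2: this(1) + orchid(2) + howls(1) + off(1) + sail(1) = 6
Line 3: footstep(2) + dances(2) + near(1) + echo(2) = 7
Total: 7 + 6 + 7 = 20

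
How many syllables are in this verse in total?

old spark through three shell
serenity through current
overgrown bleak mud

17

Line 1: "old spark through three shell": 1+1+1+1+1 = 5
Line 2: "serenity through current": 4+1+2 = 7
Line 3: "overgrown bleak mud": 3+1+1 = 5
Total: 5 + 7 + 5 = 17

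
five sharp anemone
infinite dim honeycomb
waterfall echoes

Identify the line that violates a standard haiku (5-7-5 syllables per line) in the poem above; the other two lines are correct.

Line 1

Line 1: five(1) + sharp(1) + anemone(4) = 6 (expected 5)
Line 2: infinite(3) + dim(1) + honeycomb(3) = 7 ✓
Line 3: waterfall(3) + echoes(2) = 5 ✓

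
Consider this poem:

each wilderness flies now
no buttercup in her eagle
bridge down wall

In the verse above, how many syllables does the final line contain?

3

The final line: bridge (1), down (1), wall (1) → 3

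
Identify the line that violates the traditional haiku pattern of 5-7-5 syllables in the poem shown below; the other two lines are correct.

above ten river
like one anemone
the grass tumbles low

The second line

Line 1: above(2) + ten(1) + river(2) = 5 ✓
Line 2: like(1) + one(1) + anemone(4) = 6 (expected 7)
Line 3: the(1) + grass(1) + tumbles(2) + low(1) = 5 ✓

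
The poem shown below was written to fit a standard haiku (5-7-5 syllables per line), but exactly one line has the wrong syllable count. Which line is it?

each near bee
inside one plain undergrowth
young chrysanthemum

The first line

Line 1: each(1) + near(1) + bee(1) = 3 (expected 5)
Line 2: inside(2) + one(1) + plain(1) + undergrowth(3) = 7 ✓
Line 3: young(1) + chrysanthemum(4) = 5 ✓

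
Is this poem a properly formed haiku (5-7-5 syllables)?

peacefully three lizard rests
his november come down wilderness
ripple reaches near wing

No

Line 1: peacefully(3) + three(1) + lizard(2) + rests(1) = 7 (expected 5)
Line 2: his(1) + november(3) + come(1) + down(1) + wilderness(3) = 9 (expected 7)
Line 3: ripple(2) + reaches(2) + near(1) + wing(1) = 6 (expected 5)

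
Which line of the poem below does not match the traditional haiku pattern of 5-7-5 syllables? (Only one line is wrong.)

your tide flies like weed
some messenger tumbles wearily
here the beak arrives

The second line

Line 1: your (1), tide (1), flies (1), like (1), weed (1) → 5 ✓
Line 2: some (1), messenger (3), tumbles (2), wearily (3) → 9 (expected 7)
Line 3: here (1), the (1), beak (1), arrives (2) → 5 ✓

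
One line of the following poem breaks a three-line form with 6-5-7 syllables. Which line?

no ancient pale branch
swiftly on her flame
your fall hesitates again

Line 1: no (1), ancient (2), pale (1), branch (1) → 5 (expected 6)
Line 2: swiftly (2), on (1), her (1), flame (1) → 5 ✓
Line 3: your (1), fall (1), hesitates (3), again (2) → 7 ✓

Line 1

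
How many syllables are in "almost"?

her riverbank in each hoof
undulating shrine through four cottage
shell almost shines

2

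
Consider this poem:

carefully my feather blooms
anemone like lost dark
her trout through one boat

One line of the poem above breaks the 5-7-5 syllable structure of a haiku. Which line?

The first line

Line 1: carefully (3), my (1), feather (2), blooms (1) → 7 (expected 5)
Line 2: anemone (4), like (1), lost (1), dark (1) → 7 ✓
Line 3: her (1), trout (1), through (1), one (1), boat (1) → 5 ✓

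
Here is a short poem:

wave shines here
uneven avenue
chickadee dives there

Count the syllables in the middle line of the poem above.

The middle line: "uneven avenue": 3+3 = 6

6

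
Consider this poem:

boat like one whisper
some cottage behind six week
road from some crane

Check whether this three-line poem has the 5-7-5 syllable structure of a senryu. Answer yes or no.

Line 1: boat (1), like (1), one (1), whisper (2) → 5 ✓
Line 2: some (1), cottage (2), behind (2), six (1), week (1) → 7 ✓
Line 3: road (1), from (1), some (1), crane (1) → 4 (expected 5)

No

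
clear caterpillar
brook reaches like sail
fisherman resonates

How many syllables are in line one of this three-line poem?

Line one: clear(1) + caterpillar(4) = 5

5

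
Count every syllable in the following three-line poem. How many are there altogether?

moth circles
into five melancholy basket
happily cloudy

17

Line 1: "moth circles": 1+2 = 3
Line 2: "into five melancholy basket": 2+1+4+2 = 9
Line 3: "happily cloudy": 3+2 = 5
Total: 3 + 9 + 5 = 17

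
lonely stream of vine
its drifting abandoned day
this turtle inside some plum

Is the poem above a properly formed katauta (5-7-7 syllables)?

Line 1: "lonely stream of vine": 2+1+1+1 = 5 ✓
Line 2: "its drifting abandoned day": 1+2+3+1 = 7 ✓
Line 3: "this turtle inside some plum": 1+2+2+1+1 = 7 ✓

Yes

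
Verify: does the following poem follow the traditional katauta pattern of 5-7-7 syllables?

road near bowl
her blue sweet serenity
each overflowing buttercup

No

Line 1: road(1) + near(1) + bowl(1) = 3 (expected 5)
Line 2: her(1) + blue(1) + sweet(1) + serenity(4) = 7 ✓
Line 3: each(1) + overflowing(4) + buttercup(3) = 8 (expected 7)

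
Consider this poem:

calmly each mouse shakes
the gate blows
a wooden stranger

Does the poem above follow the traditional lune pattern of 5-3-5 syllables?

Yes

Line 1: calmly (2), each (1), mouse (1), shakes (1) → 5 ✓
Line 2: the (1), gate (1), blows (1) → 3 ✓
Line 3: a (1), wooden (2), stranger (2) → 5 ✓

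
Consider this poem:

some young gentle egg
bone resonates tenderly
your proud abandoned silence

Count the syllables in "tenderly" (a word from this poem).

"tenderly" has 3 syllables.

3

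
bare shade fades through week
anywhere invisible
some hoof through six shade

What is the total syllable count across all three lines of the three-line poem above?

17

Line 1: "bare shade fades through week": 1+1+1+1+1 = 5
Line 2: "anywhere invisible": 3+4 = 7
Line 3: "some hoof through six shade": 1+1+1+1+1 = 5
Total: 5 + 7 + 5 = 17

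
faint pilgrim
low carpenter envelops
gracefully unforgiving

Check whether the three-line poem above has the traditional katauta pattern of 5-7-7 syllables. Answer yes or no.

No

Line 1: "faint pilgrim": 1+2 = 3 (expected 5)
Line 2: "low carpenter envelops": 1+3+3 = 7 ✓
Line 3: "gracefully unforgiving": 3+4 = 7 ✓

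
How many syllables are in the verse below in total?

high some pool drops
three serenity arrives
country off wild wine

16

Line 1: high(1) + some(1) + pool(1) + drops(1) = 4
Line 2: three(1) + serenity(4) + arrives(2) = 7
Line 3: country(2) + off(1) + wild(1) + wine(1) = 5
Total: 4 + 7 + 5 = 16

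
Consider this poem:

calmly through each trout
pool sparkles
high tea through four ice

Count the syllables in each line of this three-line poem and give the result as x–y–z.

5–3–5

Line 1: "calmly through each trout": 2+1+1+1 = 5
Line 2: "pool sparkles": 1+2 = 3
Line 3: "high tea through four ice": 1+1+1+1+1 = 5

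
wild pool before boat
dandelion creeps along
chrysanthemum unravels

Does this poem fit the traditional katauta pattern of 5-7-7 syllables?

Line 1: wild(1) + pool(1) + before(2) + boat(1) = 5 ✓
Line 2: dandelion(4) + creeps(1) + along(2) = 7 ✓
Line 3: chrysanthemum(4) + unravels(3) = 7 ✓

Yes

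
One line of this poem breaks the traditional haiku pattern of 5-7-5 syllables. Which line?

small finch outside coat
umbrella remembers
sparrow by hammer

Line 1: small(1) + finch(1) + outside(2) + coat(1) = 5 ✓
Line 2: umbrella(3) + remembers(3) = 6 (expected 7)
Line 3: sparrow(2) + by(1) + hammer(2) = 5 ✓

The second line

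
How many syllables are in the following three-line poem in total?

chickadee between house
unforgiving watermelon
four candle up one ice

Line 1: "chickadee between house": 3+2+1 = 6
Line 2: "unforgiving watermelon": 4+4 = 8
Line 3: "four candle up one ice": 1+2+1+1+1 = 6
Total: 6 + 8 + 6 = 20

20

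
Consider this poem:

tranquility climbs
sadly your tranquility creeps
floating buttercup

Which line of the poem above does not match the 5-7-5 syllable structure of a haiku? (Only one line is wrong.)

Line 1: tranquility(4) + climbs(1) = 5 ✓
Line 2: sadly(2) + your(1) + tranquility(4) + creeps(1) = 8 (expected 7)
Line 3: floating(2) + buttercup(3) = 5 ✓

Line 2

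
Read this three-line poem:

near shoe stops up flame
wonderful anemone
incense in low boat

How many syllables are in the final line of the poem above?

5

The final line: incense(2) + in(1) + low(1) + boat(1) = 5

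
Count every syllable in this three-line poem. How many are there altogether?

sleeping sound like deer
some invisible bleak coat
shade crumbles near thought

Line 1: sleeping (2), sound (1), like (1), deer (1) → 5
Line 2: some (1), invisible (4), bleak (1), coat (1) → 7
Line 3: shade (1), crumbles (2), near (1), thought (1) → 5
Total: 5 + 7 + 5 = 17

17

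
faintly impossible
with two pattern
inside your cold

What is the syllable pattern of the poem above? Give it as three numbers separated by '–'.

Line 1: faintly(2) + impossible(4) = 6
Line 2: with(1) + two(1) + pattern(2) = 4
Line 3: inside(2) + your(1) + cold(1) = 4

6–4–4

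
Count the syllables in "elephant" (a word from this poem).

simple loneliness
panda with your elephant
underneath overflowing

3

"elephant" has 3 syllables.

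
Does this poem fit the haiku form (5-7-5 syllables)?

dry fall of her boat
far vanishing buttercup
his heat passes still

Line 1: "dry fall of her boat": 1+1+1+1+1 = 5 ✓
Line 2: "far vanishing buttercup": 1+3+3 = 7 ✓
Line 3: "his heat passes still": 1+1+2+1 = 5 ✓

Yes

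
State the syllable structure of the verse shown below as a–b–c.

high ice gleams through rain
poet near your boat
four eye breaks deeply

5–5–5

Line 1: "high ice gleams through rain": 1+1+1+1+1 = 5
Line 2: "poet near your boat": 2+1+1+1 = 5
Line 3: "four eye breaks deeply": 1+1+1+2 = 5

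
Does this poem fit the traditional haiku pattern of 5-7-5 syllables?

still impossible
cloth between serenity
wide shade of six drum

Yes

Line 1: still(1) + impossible(4) = 5 ✓
Line 2: cloth(1) + between(2) + serenity(4) = 7 ✓
Line 3: wide(1) + shade(1) + of(1) + six(1) + drum(1) = 5 ✓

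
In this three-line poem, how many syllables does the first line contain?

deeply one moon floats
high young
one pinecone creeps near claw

5

The first line: deeply(2) + one(1) + moon(1) + floats(1) = 5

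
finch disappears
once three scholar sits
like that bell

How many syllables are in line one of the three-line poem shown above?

Line one: finch (1), disappears (3) → 4

4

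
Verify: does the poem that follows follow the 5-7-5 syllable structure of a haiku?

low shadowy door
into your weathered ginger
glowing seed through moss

Yes

Line 1: "low shadowy door": 1+3+1 = 5 ✓
Line 2: "into your weathered ginger": 2+1+2+2 = 7 ✓
Line 3: "glowing seed through moss": 2+1+1+1 = 5 ✓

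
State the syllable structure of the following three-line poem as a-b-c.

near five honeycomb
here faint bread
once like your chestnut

Line 1: near(1) + five(1) + honeycomb(3) = 5
Line 2: here(1) + faint(1) + bread(1) = 3
Line 3: once(1) + like(1) + your(1) + chestnut(2) = 5

5-3-5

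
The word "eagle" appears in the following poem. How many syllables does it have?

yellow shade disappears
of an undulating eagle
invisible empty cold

2

"eagle" has 2 syllables.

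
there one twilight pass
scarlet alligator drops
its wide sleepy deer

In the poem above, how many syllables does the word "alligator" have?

4

"alligator" has 4 syllables.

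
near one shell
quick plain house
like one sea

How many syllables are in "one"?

1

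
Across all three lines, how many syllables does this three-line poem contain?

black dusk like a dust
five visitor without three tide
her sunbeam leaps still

18

Line 1: black(1) + dusk(1) + like(1) + a(1) + dust(1) = 5
Line 2: five(1) + visitor(3) + without(2) + three(1) + tide(1) = 8
Line 3: her(1) + sunbeam(2) + leaps(1) + still(1) = 5
Total: 5 + 8 + 5 = 18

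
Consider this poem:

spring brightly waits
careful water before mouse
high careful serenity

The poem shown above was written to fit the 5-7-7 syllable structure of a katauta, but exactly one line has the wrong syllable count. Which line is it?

The first line

Line 1: "spring brightly waits": 1+2+1 = 4 (expected 5)
Line 2: "careful water before mouse": 2+2+2+1 = 7 ✓
Line 3: "high careful serenity": 1+2+4 = 7 ✓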